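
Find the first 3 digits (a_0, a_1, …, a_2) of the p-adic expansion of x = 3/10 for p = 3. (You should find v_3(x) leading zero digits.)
(a_0, …, a_2) = (0, 1, 0)

v_3(3/10) = 1, so a_0 = ... = a_0 = 0. Factor out: x = 3^1 · u with u = 1/10 a unit in ℤ_3. Expand u iteratively via a_{v+i} = u_i mod 3, u_{i+1} = (u_i − a_{v+i})/3:
  u_0 = 1/10;  a_1 = 1;  u_1 = (u_0 − 1)/3 = -3/10
  u_1 = -3/10;  a_2 = 0;  u_2 = (u_1 − 0)/3 = -1/10
Digits: (0, 1, 0).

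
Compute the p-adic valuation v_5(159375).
v_5(159375) = 5

v_5(n) is the largest exponent k such that 5^k divides n. Factor out: 159375 = 5^5 · 51. (Sign doesn't affect v_p.) So v_5(159375) = 5.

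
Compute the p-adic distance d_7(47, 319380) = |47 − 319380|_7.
d_7(47, 319380) = 1/16807

Step 1 — x − y = 47 − 319380 = -319333. Step 2 — v_7(-319333) = 5 (factor: -319333 = −(7^5 · 19); the sign does not affect v_p). Step 3 — |x − y|_7 = 7^{-5} = 1/16807.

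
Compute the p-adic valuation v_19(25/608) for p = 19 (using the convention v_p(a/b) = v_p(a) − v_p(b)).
v_19(25/608) = -1

Factor powers of 19 from the numerator and denominator of the reduced fraction: 25 = 19^0 · 25 and 608 = 19^1 · 32. Apply v_p(a/b) = v_p(a) − v_p(b): v_19(25/608) = 0 − 1 = -1.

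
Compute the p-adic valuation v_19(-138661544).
v_19(-138661544) = 5

v_19(n) is the largest exponent k such that 19^k divides n. Factor out: -138661544 = -19^5 · 56. (Sign doesn't affect v_p.) So v_19(-138661544) = 5.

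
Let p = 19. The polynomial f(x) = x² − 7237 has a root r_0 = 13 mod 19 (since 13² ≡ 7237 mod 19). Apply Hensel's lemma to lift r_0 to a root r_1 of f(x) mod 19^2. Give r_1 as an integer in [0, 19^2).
r_1 = 146 (mod 361)

Hensel's recurrence: r_{i+1} = r_i − f(r_i)·(f′(r_i))^{-1} mod 19^{i+2}, with f′(x) = 2x. Iterate:
  r_0 = 13 (mod 19)
  r_1 = 146 (mod 361)
Final: r_1 = 146, and one checks f(r_1) ≡ 0 mod 19^2.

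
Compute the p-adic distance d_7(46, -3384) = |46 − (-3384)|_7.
d_7(46, -3384) = 1/343

Step 1 — x − y = 46 − (-3384) = 3430. Step 2 — v_7(3430) = 3 (factor: 3430 = (7^3 · 10); the sign does not affect v_p). Step 3 — |x − y|_7 = 7^{-3} = 1/343.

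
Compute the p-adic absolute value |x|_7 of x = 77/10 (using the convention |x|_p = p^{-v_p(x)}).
|77/10|_7 = 1/7

Step 1 — compute v_7(x) by factoring powers of 7 out of the numerator and denominator: v_7(77/10) = 1. Step 2 — apply |x|_p = p^{-v_p(x)} = 7^{-1} = 1/7.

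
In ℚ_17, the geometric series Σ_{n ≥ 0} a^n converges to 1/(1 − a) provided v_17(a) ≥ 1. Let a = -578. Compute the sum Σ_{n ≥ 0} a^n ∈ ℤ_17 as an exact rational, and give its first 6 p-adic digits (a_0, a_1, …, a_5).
Σ a^n = 1/(1 − a) = 1/579;  first 6 digits = (1, 0, 15, 16, 3, 0)

v_17(a) = 2 ≥ 1, so the series converges in ℤ_17 to 1/(1 − a) = 1/(1 − (-578)) = 1/579. Expand this rational in ℤ_17: compute digits iteratively via d_i = x_i mod 17, x_{i+1} = (x_i − d_i)/17. The first 6 digits are (1, 0, 15, 16, 3, 0).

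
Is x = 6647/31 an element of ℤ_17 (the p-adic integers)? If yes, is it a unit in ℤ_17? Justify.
x ∈ ℤ_17 but not a unit; v_17(x) = 2 > 0

ℤ_17 = {x ∈ ℚ_17 : v_17(x) ≥ 0} and ℤ_17^× = {x ∈ ℤ_17 : v_17(x) = 0}. Here v_17(6647/31) = v_17(num) − v_17(den) = 2; compare against these criteria.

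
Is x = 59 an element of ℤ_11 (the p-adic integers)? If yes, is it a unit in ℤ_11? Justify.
x ∈ ℤ_11^× (unit); v_11(x) = 0

ℤ_11 = {x ∈ ℚ_11 : v_11(x) ≥ 0} and ℤ_11^× = {x ∈ ℤ_11 : v_11(x) = 0}. Here v_11(59) = v_11(num) − v_11(den) = 0; compare against these criteria.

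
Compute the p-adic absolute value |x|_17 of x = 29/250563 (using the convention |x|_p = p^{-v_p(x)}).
|29/250563|_17 = 83521

Step 1 — compute v_17(x) by factoring powers of 17 out of the numerator and denominator: v_17(29/250563) = -4. Step 2 — apply |x|_p = p^{-v_p(x)} = 17^{4} = 83521.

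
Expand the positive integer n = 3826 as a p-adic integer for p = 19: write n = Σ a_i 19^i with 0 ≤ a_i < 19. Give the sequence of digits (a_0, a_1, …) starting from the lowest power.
(a_0, a_1, …) = (7, 11, 10)

Repeated division by 19 gives the digits low-to-high: 3826 = 7 + 11·19^1 + 10·19^2. Digit sequence: (7, 11, 10).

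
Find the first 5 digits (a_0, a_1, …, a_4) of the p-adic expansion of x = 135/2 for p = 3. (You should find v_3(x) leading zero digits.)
(a_0, …, a_4) = (0, 0, 0, 1, 2)

v_3(135/2) = 3, so a_0 = ... = a_2 = 0. Factor out: x = 3^3 · u with u = 5/2 a unit in ℤ_3. Expand u iteratively via a_{v+i} = u_i mod 3, u_{i+1} = (u_i − a_{v+i})/3:
  u_0 = 5/2;  a_3 = 1;  u_1 = (u_0 − 1)/3 = 1/2
  u_1 = 1/2;  a_4 = 2;  u_2 = (u_1 − 2)/3 = -1/2
Digits: (0, 0, 0, 1, 2).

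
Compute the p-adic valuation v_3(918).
v_3(918) = 3

v_3(n) is the largest exponent k such that 3^k divides n. Factor out: 918 = 3^3 · 34. (Sign doesn't affect v_p.) So v_3(918) = 3.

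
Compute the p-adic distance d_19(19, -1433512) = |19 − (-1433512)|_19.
d_19(19, -1433512) = 1/130321

Step 1 — x − y = 19 − (-1433512) = 1433531. Step 2 — v_19(1433531) = 4 (factor: 1433531 = (19^4 · 11); the sign does not affect v_p). Step 3 — |x − y|_19 = 19^{-4} = 1/130321.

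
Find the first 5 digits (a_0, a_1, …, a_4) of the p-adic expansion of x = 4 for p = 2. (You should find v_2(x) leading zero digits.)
(a_0, …, a_4) = (0, 0, 1, 0, 0)

v_2(4) = 2, so a_0 = ... = a_1 = 0. Factor out: x = 2^2 · u with u = 1 a unit in ℤ_2. Expand u iteratively via a_{v+i} = u_i mod 2, u_{i+1} = (u_i − a_{v+i})/2:
  u_0 = 1;  a_2 = 1;  u_1 = (u_0 − 1)/2 = 0
  u_1 = 0;  a_3 = 0;  u_2 = (u_1 − 0)/2 = 0
  u_2 = 0;  a_4 = 0;  u_3 = (u_2 − 0)/2 = 0
Digits: (0, 0, 1, 0, 0).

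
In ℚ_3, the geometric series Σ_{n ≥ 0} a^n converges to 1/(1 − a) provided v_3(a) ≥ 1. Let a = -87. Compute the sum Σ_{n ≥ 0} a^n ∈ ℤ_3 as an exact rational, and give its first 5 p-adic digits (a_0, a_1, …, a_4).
Σ a^n = 1/(1 − a) = 1/88;  first 5 digits = (1, 1, 0, 2, 0)

v_3(a) = 1 ≥ 1, so the series converges in ℤ_3 to 1/(1 − a) = 1/(1 − (-87)) = 1/88. Expand this rational in ℤ_3: compute digits iteratively via d_i = x_i mod 3, x_{i+1} = (x_i − d_i)/3. The first 5 digits are (1, 1, 0, 2, 0).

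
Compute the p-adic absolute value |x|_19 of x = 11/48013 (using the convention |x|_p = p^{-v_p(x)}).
|11/48013|_19 = 6859

Step 1 — compute v_19(x) by factoring powers of 19 out of the numerator and denominator: v_19(11/48013) = -3. Step 2 — apply |x|_p = p^{-v_p(x)} = 19^{3} = 6859.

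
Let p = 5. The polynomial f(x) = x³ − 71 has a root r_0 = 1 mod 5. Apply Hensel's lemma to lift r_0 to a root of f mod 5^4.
r_3 = 591 (mod 625)

Hensel: r_{i+1} = r_i − f(r_i)/f′(r_i) mod 5^{i+2}, where f′(x) = 3x². Iterate:
  r_0 = 1 (mod 5)
  r_1 = 16 (mod 25)
  r_2 = 91 (mod 125)
  r_3 = 591 (mod 625)
Final: r = 591 with f(r) ≡ 0 mod 5^4.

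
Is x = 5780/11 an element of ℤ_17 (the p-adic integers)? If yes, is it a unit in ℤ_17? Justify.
x ∈ ℤ_17 but not a unit; v_17(x) = 2 > 0

ℤ_17 = {x ∈ ℚ_17 : v_17(x) ≥ 0} and ℤ_17^× = {x ∈ ℤ_17 : v_17(x) = 0}. Here v_17(5780/11) = v_17(num) − v_17(den) = 2; compare against these criteria.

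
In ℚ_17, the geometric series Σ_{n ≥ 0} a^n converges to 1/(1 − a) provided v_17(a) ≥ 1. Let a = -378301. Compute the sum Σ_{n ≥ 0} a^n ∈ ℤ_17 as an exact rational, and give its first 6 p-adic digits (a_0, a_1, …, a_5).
Σ a^n = 1/(1 − a) = 1/378302;  first 6 digits = (1, 0, 0, 8, 12, 16)

v_17(a) = 3 ≥ 1, so the series converges in ℤ_17 to 1/(1 − a) = 1/(1 − (-378301)) = 1/378302. Expand this rational in ℤ_17: compute digits iteratively via d_i = x_i mod 17, x_{i+1} = (x_i − d_i)/17. The first 6 digits are (1, 0, 0, 8, 12, 16).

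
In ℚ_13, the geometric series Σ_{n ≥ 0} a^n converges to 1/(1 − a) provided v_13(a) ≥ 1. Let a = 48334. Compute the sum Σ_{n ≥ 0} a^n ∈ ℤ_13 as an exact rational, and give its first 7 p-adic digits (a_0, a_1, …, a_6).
Σ a^n = 1/(1 − a) = -1/48333;  first 7 digits = (1, 0, 0, 9, 1, 0, 3)

v_13(a) = 3 ≥ 1, so the series converges in ℤ_13 to 1/(1 − a) = 1/(1 − 48334) = -1/48333. Expand this rational in ℤ_13: compute digits iteratively via d_i = x_i mod 13, x_{i+1} = (x_i − d_i)/13. The first 7 digits are (1, 0, 0, 9, 1, 0, 3).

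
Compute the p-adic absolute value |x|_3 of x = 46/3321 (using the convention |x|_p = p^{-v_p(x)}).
|46/3321|_3 = 81

Step 1 — compute v_3(x) by factoring powers of 3 out of the numerator and denominator: v_3(46/3321) = -4. Step 2 — apply |x|_p = p^{-v_p(x)} = 3^{4} = 81.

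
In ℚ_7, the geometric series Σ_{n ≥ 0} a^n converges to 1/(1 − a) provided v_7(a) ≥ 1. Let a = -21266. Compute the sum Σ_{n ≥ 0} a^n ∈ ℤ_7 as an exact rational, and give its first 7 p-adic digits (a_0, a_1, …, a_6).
Σ a^n = 1/(1 − a) = 1/21267;  first 7 digits = (1, 0, 0, 1, 5, 5, 0)

v_7(a) = 3 ≥ 1, so the series converges in ℤ_7 to 1/(1 − a) = 1/(1 − (-21266)) = 1/21267. Expand this rational in ℤ_7: compute digits iteratively via d_i = x_i mod 7, x_{i+1} = (x_i − d_i)/7. The first 7 digits are (1, 0, 0, 1, 5, 5, 0).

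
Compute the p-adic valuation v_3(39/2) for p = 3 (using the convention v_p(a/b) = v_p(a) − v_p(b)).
v_3(39/2) = 1

Factor powers of 3 from the numerator and denominator of the reduced fraction: 39 = 3^1 · 13 and 2 = 3^0 · 2. Apply v_p(a/b) = v_p(a) − v_p(b): v_3(39/2) = 1 − 0 = 1.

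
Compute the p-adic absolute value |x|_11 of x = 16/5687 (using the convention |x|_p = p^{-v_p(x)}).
|16/5687|_11 = 121

Step 1 — compute v_11(x) by factoring powers of 11 out of the numerator and denominator: v_11(16/5687) = -2. Step 2 — apply |x|_p = p^{-v_p(x)} = 11^{2} = 121.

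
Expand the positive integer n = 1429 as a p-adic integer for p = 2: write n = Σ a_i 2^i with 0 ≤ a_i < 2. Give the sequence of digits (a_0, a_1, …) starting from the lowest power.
(a_0, a_1, …) = (1, 0, 1, 0, 1, 0, 0, 1, 1, 0, 1)

Repeated division by 2 gives the digits low-to-high: 1429 = 1 + 1·2^2 + 1·2^4 + 1·2^7 + 1·2^8 + 1·2^10. Digit sequence: (1, 0, 1, 0, 1, 0, 0, 1, 1, 0, 1).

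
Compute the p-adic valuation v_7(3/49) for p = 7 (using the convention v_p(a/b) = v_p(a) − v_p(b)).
v_7(3/49) = -2

Factor powers of 7 from the numerator and denominator of the reduced fraction: 3 = 7^0 · 3 and 49 = 7^2 · 1. Apply v_p(a/b) = v_p(a) − v_p(b): v_7(3/49) = 0 − 2 = -2.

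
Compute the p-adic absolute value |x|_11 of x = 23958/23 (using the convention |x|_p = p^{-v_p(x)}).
|23958/23|_11 = 1/1331

Step 1 — compute v_11(x) by factoring powers of 11 out of the numerator and denominator: v_11(23958/23) = 3. Step 2 — apply |x|_p = p^{-v_p(x)} = 11^{-3} = 1/1331.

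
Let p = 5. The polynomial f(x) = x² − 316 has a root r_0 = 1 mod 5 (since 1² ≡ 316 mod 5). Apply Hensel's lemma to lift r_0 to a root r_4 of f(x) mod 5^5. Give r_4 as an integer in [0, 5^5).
r_4 = 2771 (mod 3125)

Hensel's recurrence: r_{i+1} = r_i − f(r_i)·(f′(r_i))^{-1} mod 5^{i+2}, with f′(x) = 2x. Iterate:
  r_0 = 1 (mod 5)
  r_1 = 21 (mod 25)
  r_2 = 21 (mod 125)
  r_3 = 271 (mod 625)
  r_4 = 2771 (mod 3125)
Final: r_4 = 2771, and one checks f(r_4) ≡ 0 mod 5^5.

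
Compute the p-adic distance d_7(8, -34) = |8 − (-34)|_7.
d_7(8, -34) = 1/7

Step 1 — x − y = 8 − (-34) = 42. Step 2 — v_7(42) = 1 (factor: 42 = (7^1 · 6); the sign does not affect v_p). Step 3 — |x − y|_7 = 7^{-1} = 1/7.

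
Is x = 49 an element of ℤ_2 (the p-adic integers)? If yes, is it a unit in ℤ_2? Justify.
x ∈ ℤ_2^× (unit); v_2(x) = 0

ℤ_2 = {x ∈ ℚ_2 : v_2(x) ≥ 0} and ℤ_2^× = {x ∈ ℤ_2 : v_2(x) = 0}. Here v_2(49) = v_2(num) − v_2(den) = 0; compare against these criteria.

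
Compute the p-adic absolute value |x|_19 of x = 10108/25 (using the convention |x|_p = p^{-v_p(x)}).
|10108/25|_19 = 1/361

Step 1 — compute v_19(x) by factoring powers of 19 out of the numerator and denominator: v_19(10108/25) = 2. Step 2 — apply |x|_p = p^{-v_p(x)} = 19^{-2} = 1/361.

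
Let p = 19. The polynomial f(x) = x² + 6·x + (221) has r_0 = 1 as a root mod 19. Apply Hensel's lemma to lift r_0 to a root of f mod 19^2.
r_1 = 153 (mod 361)

Hensel: r_{i+1} = r_i − f(r_i)·(f′(r_i))^{-1} mod 19^{i+2}, f′(x) = 2x + 6. Iterate:
  r_0 = 1 (mod 19)
  r_1 = 153 (mod 361)
Final: r = 153 satisfies f(r) ≡ 0 mod 19^2.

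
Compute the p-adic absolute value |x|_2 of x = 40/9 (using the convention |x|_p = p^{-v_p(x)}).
|40/9|_2 = 1/8

Step 1 — compute v_2(x) by factoring powers of 2 out of the numerator and denominator: v_2(40/9) = 3. Step 2 — apply |x|_p = p^{-v_p(x)} = 2^{-3} = 1/8.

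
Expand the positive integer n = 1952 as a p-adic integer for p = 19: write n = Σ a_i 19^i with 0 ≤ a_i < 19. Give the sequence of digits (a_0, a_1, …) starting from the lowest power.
(a_0, a_1, …) = (14, 7, 5)

Repeated division by 19 gives the digits low-to-high: 1952 = 14 + 7·19^1 + 5·19^2. Digit sequence: (14, 7, 5).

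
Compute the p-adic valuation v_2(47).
v_2(47) = 0

v_2(n) is the largest exponent k such that 2^k divides n. Factor out: 47 = 2^0 · 47. (Sign doesn't affect v_p.) So v_2(47) = 0.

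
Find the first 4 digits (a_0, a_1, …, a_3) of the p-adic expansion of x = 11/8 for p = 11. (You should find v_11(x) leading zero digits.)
(a_0, …, a_3) = (0, 7, 9, 6)

v_11(11/8) = 1, so a_0 = ... = a_0 = 0. Factor out: x = 11^1 · u with u = 1/8 a unit in ℤ_11. Expand u iteratively via a_{v+i} = u_i mod 11, u_{i+1} = (u_i − a_{v+i})/11:
  u_0 = 1/8;  a_1 = 7;  u_1 = (u_0 − 7)/11 = -5/8
  u_1 = -5/8;  a_2 = 9;  u_2 = (u_1 − 9)/11 = -7/8
  u_2 = -7/8;  a_3 = 6;  u_3 = (u_2 − 6)/11 = -5/8
Digits: (0, 7, 9, 6).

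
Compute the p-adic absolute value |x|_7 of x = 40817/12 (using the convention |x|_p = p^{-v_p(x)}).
|40817/12|_7 = 1/2401

Step 1 — compute v_7(x) by factoring powers of 7 out of the numerator and denominator: v_7(40817/12) = 4. Step 2 — apply |x|_p = p^{-v_p(x)} = 7^{-4} = 1/2401.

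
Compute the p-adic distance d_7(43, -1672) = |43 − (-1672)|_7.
d_7(43, -1672) = 1/343

Step 1 — x − y = 43 − (-1672) = 1715. Step 2 — v_7(1715) = 3 (factor: 1715 = (7^3 · 5); the sign does not affect v_p). Step 3 — |x − y|_7 = 7^{-3} = 1/343.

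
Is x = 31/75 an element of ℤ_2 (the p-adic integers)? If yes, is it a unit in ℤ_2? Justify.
x ∈ ℤ_2^× (unit); v_2(x) = 0

ℤ_2 = {x ∈ ℚ_2 : v_2(x) ≥ 0} and ℤ_2^× = {x ∈ ℤ_2 : v_2(x) = 0}. Here v_2(31/75) = v_2(num) − v_2(den) = 0; compare against these criteria.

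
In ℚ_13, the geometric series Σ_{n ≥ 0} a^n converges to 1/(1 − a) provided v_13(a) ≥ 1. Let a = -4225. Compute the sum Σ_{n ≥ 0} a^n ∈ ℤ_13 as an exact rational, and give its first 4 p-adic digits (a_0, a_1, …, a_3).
Σ a^n = 1/(1 − a) = 1/4226;  first 4 digits = (1, 0, 1, 11)

v_13(a) = 2 ≥ 1, so the series converges in ℤ_13 to 1/(1 − a) = 1/(1 − (-4225)) = 1/4226. Expand this rational in ℤ_13: compute digits iteratively via d_i = x_i mod 13, x_{i+1} = (x_i − d_i)/13. The first 4 digits are (1, 0, 1, 11).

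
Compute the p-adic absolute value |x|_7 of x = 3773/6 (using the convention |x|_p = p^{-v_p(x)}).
|3773/6|_7 = 1/343

Step 1 — compute v_7(x) by factoring powers of 7 out of the numerator and denominator: v_7(3773/6) = 3. Step 2 — apply |x|_p = p^{-v_p(x)} = 7^{-3} = 1/343.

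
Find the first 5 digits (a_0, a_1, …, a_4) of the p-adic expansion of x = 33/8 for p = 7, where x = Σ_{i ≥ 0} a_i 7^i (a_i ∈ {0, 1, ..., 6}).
(a_0, …, a_4) = (5, 6, 0, 6, 0)

v_7(33/8) = 0 (numerator and denominator both coprime to 7), so x ∈ ℤ_7^×. Compute digits iteratively via a_i = x_i mod 7, x_{i+1} = (x_i − a_i)/7, with x_0 = x:
  x_0 = 33/8;  a_0 = 5;  x_1 = (x_0 − 5)/7 = -1/8
  x_1 = -1/8;  a_1 = 6;  x_2 = (x_1 − 6)/7 = -7/8
  x_2 = -7/8;  a_2 = 0;  x_3 = (x_2 − 0)/7 = -1/8
  x_3 = -1/8;  a_3 = 6;  x_4 = (x_3 − 6)/7 = -7/8
  x_4 = -7/8;  a_4 = 0;  x_5 = (x_4 − 0)/7 = -1/8
Digits: (5, 6, 0, 6, 0).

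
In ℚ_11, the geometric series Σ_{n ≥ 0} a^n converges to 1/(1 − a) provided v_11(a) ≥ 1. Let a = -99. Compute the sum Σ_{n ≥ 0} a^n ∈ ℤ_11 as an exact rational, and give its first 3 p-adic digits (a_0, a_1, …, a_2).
Σ a^n = 1/(1 − a) = 1/100;  first 3 digits = (1, 2, 3)

v_11(a) = 1 ≥ 1, so the series converges in ℤ_11 to 1/(1 − a) = 1/(1 − (-99)) = 1/100. Expand this rational in ℤ_11: compute digits iteratively via d_i = x_i mod 11, x_{i+1} = (x_i − d_i)/11. The first 3 digits are (1, 2, 3).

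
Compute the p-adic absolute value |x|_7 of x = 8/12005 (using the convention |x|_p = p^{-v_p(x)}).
|8/12005|_7 = 2401

Step 1 — compute v_7(x) by factoring powers of 7 out of the numerator and denominator: v_7(8/12005) = -4. Step 2 — apply |x|_p = p^{-v_p(x)} = 7^{4} = 2401.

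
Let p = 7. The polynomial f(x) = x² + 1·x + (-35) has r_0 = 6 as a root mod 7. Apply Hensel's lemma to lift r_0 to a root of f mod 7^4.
r_3 = 1875 (mod 2401)

Hensel: r_{i+1} = r_i − f(r_i)·(f′(r_i))^{-1} mod 7^{i+2}, f′(x) = 2x + 1. Iterate:
  r_0 = 6 (mod 7)
  r_1 = 13 (mod 49)
  r_2 = 160 (mod 343)
  r_3 = 1875 (mod 2401)
Final: r = 1875 satisfies f(r) ≡ 0 mod 7^4.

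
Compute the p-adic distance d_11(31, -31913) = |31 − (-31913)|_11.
d_11(31, -31913) = 1/1331

Step 1 — x − y = 31 − (-31913) = 31944. Step 2 — v_11(31944) = 3 (factor: 31944 = (11^3 · 24); the sign does not affect v_p). Step 3 — |x − y|_11 = 11^{-3} = 1/1331.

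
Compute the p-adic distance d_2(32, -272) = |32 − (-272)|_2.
d_2(32, -272) = 1/16

Step 1 — x − y = 32 − (-272) = 304. Step 2 — v_2(304) = 4 (factor: 304 = (2^4 · 19); the sign does not affect v_p). Step 3 — |x − y|_2 = 2^{-4} = 1/16.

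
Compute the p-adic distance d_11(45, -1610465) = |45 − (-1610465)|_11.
d_11(45, -1610465) = 1/161051

Step 1 — x − y = 45 − (-1610465) = 1610510. Step 2 — v_11(1610510) = 5 (factor: 1610510 = (11^5 · 10); the sign does not affect v_p). Step 3 — |x − y|_11 = 11^{-5} = 1/161051.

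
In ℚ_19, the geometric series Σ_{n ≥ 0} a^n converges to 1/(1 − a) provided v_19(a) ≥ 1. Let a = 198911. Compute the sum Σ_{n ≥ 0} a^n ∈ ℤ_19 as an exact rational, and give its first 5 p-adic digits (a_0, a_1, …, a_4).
Σ a^n = 1/(1 − a) = -1/198910;  first 5 digits = (1, 0, 0, 10, 1)

v_19(a) = 3 ≥ 1, so the series converges in ℤ_19 to 1/(1 − a) = 1/(1 − 198911) = -1/198910. Expand this rational in ℤ_19: compute digits iteratively via d_i = x_i mod 19, x_{i+1} = (x_i − d_i)/19. The first 5 digits are (1, 0, 0, 10, 1).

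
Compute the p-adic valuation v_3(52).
v_3(52) = 0

v_3(n) is the largest exponent k such that 3^k divides n. Factor out: 52 = 3^0 · 52. (Sign doesn't affect v_p.) So v_3(52) = 0.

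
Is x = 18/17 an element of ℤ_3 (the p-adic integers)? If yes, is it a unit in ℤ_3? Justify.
x ∈ ℤ_3 but not a unit; v_3(x) = 2 > 0

ℤ_3 = {x ∈ ℚ_3 : v_3(x) ≥ 0} and ℤ_3^× = {x ∈ ℤ_3 : v_3(x) = 0}. Here v_3(18/17) = v_3(num) − v_3(den) = 2; compare against these criteria.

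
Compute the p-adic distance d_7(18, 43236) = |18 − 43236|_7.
d_7(18, 43236) = 1/2401

Step 1 — x − y = 18 − 43236 = -43218. Step 2 — v_7(-43218) = 4 (factor: -43218 = −(7^4 · 18); the sign does not affect v_p). Step 3 — |x − y|_7 = 7^{-4} = 1/2401.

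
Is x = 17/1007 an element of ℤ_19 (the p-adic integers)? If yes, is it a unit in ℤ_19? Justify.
x ∉ ℤ_19 (v_19(x) = -1 < 0)

ℤ_19 = {x ∈ ℚ_19 : v_19(x) ≥ 0} and ℤ_19^× = {x ∈ ℤ_19 : v_19(x) = 0}. Here v_19(17/1007) = v_19(num) − v_19(den) = -1; compare against these criteria.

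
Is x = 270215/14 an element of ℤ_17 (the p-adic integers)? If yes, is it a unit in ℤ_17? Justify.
x ∈ ℤ_17 but not a unit; v_17(x) = 3 > 0

ℤ_17 = {x ∈ ℚ_17 : v_17(x) ≥ 0} and ℤ_17^× = {x ∈ ℤ_17 : v_17(x) = 0}. Here v_17(270215/14) = v_17(num) − v_17(den) = 3; compare against these criteria.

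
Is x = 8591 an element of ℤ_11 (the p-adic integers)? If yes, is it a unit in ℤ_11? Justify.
x ∈ ℤ_11 but not a unit; v_11(x) = 2 > 0

ℤ_11 = {x ∈ ℚ_11 : v_11(x) ≥ 0} and ℤ_11^× = {x ∈ ℤ_11 : v_11(x) = 0}. Here v_11(8591) = v_11(num) − v_11(den) = 2; compare against these criteria.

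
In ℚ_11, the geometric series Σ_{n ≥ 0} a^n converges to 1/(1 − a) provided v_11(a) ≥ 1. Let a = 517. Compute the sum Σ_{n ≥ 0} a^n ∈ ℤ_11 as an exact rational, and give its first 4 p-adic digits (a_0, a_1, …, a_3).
Σ a^n = 1/(1 − a) = -1/516;  first 4 digits = (1, 3, 2, 8)

v_11(a) = 1 ≥ 1, so the series converges in ℤ_11 to 1/(1 − a) = 1/(1 − 517) = -1/516. Expand this rational in ℤ_11: compute digits iteratively via d_i = x_i mod 11, x_{i+1} = (x_i − d_i)/11. The first 4 digits are (1, 3, 2, 8).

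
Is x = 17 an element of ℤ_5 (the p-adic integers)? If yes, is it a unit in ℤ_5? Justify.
x ∈ ℤ_5^× (unit); v_5(x) = 0

ℤ_5 = {x ∈ ℚ_5 : v_5(x) ≥ 0} and ℤ_5^× = {x ∈ ℤ_5 : v_5(x) = 0}. Here v_5(17) = v_5(num) − v_5(den) = 0; compare against these criteria.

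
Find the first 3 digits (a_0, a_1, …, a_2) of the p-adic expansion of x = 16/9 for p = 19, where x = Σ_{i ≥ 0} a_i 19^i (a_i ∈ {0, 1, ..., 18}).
(a_0, …, a_2) = (6, 4, 4)

v_19(16/9) = 0 (numerator and denominator both coprime to 19), so x ∈ ℤ_19^×. Compute digits iteratively via a_i = x_i mod 19, x_{i+1} = (x_i − a_i)/19, with x_0 = x:
  x_0 = 16/9;  a_0 = 6;  x_1 = (x_0 − 6)/19 = -2/9
  x_1 = -2/9;  a_1 = 4;  x_2 = (x_1 − 4)/19 = -2/9
  x_2 = -2/9;  a_2 = 4;  x_3 = (x_2 − 4)/19 = -2/9
Digits: (6, 4, 4).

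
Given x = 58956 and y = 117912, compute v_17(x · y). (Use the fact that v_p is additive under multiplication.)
v_17(6951619872) = 6

v_p(x) = 3 (factor: 58956 = 17^3 · 12); v_p(y) = 3 (factor: 117912 = 17^3 · 24). Additivity: v_p(xy) = v_p(x) + v_p(y) = 3 + 3 = 6. (Direct check: xy = 6951619872 = 17^6 · (288).)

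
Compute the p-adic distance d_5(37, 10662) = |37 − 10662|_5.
d_5(37, 10662) = 1/625

Step 1 — x − y = 37 − 10662 = -10625. Step 2 — v_5(-10625) = 4 (factor: -10625 = −(5^4 · 17); the sign does not affect v_p). Step 3 — |x − y|_5 = 5^{-4} = 1/625.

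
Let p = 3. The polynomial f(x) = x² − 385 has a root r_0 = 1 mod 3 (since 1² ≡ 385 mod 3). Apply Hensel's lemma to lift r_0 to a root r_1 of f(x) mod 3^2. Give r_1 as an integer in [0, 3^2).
r_1 = 4 (mod 9)

Hensel's recurrence: r_{i+1} = r_i − f(r_i)·(f′(r_i))^{-1} mod 3^{i+2}, with f′(x) = 2x. Iterate:
  r_0 = 1 (mod 3)
  r_1 = 4 (mod 9)
Final: r_1 = 4, and one checks f(r_1) ≡ 0 mod 3^2.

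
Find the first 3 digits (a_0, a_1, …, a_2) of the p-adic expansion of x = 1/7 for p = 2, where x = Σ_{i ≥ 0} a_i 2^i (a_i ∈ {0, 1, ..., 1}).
(a_0, …, a_2) = (1, 1, 1)

v_2(1/7) = 0 (numerator and denominator both coprime to 2), so x ∈ ℤ_2^×. Compute digits iteratively via a_i = x_i mod 2, x_{i+1} = (x_i − a_i)/2, with x_0 = x:
  x_0 = 1/7;  a_0 = 1;  x_1 = (x_0 − 1)/2 = -3/7
  x_1 = -3/7;  a_1 = 1;  x_2 = (x_1 − 1)/2 = -5/7
  x_2 = -5/7;  a_2 = 1;  x_3 = (x_2 − 1)/2 = -6/7
Digits: (1, 1, 1).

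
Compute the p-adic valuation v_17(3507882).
v_17(3507882) = 4

v_17(n) is the largest exponent k such that 17^k divides n. Factor out: 3507882 = 17^4 · 42. (Sign doesn't affect v_p.) So v_17(3507882) = 4.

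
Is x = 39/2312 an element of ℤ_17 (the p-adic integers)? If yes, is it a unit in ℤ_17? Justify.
x ∉ ℤ_17 (v_17(x) = -2 < 0)

ℤ_17 = {x ∈ ℚ_17 : v_17(x) ≥ 0} and ℤ_17^× = {x ∈ ℤ_17 : v_17(x) = 0}. Here v_17(39/2312) = v_17(num) − v_17(den) = -2; compare against these criteria.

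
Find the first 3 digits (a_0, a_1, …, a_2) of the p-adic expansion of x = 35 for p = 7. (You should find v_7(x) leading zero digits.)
(a_0, …, a_2) = (0, 5, 0)

v_7(35) = 1, so a_0 = ... = a_0 = 0. Factor out: x = 7^1 · u with u = 5 a unit in ℤ_7. Expand u iteratively via a_{v+i} = u_i mod 7, u_{i+1} = (u_i − a_{v+i})/7:
  u_0 = 5;  a_1 = 5;  u_1 = (u_0 − 5)/7 = 0
  u_1 = 0;  a_2 = 0;  u_2 = (u_1 − 0)/7 = 0
Digits: (0, 5, 0).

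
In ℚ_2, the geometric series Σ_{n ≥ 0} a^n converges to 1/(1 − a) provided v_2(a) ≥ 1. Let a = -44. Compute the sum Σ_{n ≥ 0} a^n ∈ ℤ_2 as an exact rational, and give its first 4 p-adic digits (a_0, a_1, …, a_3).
Σ a^n = 1/(1 − a) = 1/45;  first 4 digits = (1, 0, 1, 0)

v_2(a) = 2 ≥ 1, so the series converges in ℤ_2 to 1/(1 − a) = 1/(1 − (-44)) = 1/45. Expand this rational in ℤ_2: compute digits iteratively via d_i = x_i mod 2, x_{i+1} = (x_i − d_i)/2. The first 4 digits are (1, 0, 1, 0).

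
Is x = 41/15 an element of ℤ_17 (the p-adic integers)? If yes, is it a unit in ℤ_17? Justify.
x ∈ ℤ_17^× (unit); v_17(x) = 0

ℤ_17 = {x ∈ ℚ_17 : v_17(x) ≥ 0} and ℤ_17^× = {x ∈ ℤ_17 : v_17(x) = 0}. Here v_17(41/15) = v_17(num) − v_17(den) = 0; compare against these criteria.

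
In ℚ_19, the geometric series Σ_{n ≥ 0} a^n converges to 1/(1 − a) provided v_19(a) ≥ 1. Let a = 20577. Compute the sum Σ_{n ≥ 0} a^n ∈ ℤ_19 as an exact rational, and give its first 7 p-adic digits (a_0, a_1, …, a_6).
Σ a^n = 1/(1 − a) = -1/20576;  first 7 digits = (1, 0, 0, 3, 0, 0, 9)

v_19(a) = 3 ≥ 1, so the series converges in ℤ_19 to 1/(1 − a) = 1/(1 − 20577) = -1/20576. Expand this rational in ℤ_19: compute digits iteratively via d_i = x_i mod 19, x_{i+1} = (x_i − d_i)/19. The first 7 digits are (1, 0, 0, 3, 0, 0, 9).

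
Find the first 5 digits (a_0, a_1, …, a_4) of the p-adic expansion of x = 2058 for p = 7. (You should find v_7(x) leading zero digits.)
(a_0, …, a_4) = (0, 0, 0, 6, 0)

v_7(2058) = 3, so a_0 = ... = a_2 = 0. Factor out: x = 7^3 · u with u = 6 a unit in ℤ_7. Expand u iteratively via a_{v+i} = u_i mod 7, u_{i+1} = (u_i − a_{v+i})/7:
  u_0 = 6;  a_3 = 6;  u_1 = (u_0 − 6)/7 = 0
  u_1 = 0;  a_4 = 0;  u_2 = (u_1 − 0)/7 = 0
Digits: (0, 0, 0, 6, 0).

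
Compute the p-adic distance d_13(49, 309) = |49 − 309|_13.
d_13(49, 309) = 1/13

Step 1 — x − y = 49 − 309 = -260. Step 2 — v_13(-260) = 1 (factor: -260 = −(13^1 · 20); the sign does not affect v_p). Step 3 — |x − y|_13 = 13^{-1} = 1/13.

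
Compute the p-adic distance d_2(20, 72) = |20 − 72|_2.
d_2(20, 72) = 1/4

Step 1 — x − y = 20 − 72 = -52. Step 2 — v_2(-52) = 2 (factor: -52 = −(2^2 · 13); the sign does not affect v_p). Step 3 — |x − y|_2 = 2^{-2} = 1/4.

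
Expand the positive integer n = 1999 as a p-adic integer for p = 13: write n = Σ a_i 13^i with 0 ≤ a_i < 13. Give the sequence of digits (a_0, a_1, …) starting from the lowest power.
(a_0, a_1, …) = (10, 10, 11)

Repeated division by 13 gives the digits low-to-high: 1999 = 10 + 10·13^1 + 11·13^2. Digit sequence: (10, 10, 11).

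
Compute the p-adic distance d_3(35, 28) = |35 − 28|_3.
d_3(35, 28) = 1

Step 1 — x − y = 35 − 28 = 7. Step 2 — v_3(7) = 0 (factor: 7 = (3^0 · 7); the sign does not affect v_p). Step 3 — |x − y|_3 = 3^{0} = 1.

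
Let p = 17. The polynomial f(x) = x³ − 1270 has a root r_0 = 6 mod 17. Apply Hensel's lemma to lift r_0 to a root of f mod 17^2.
r_1 = 278 (mod 289)

Hensel: r_{i+1} = r_i − f(r_i)/f′(r_i) mod 17^{i+2}, where f′(x) = 3x². Iterate:
  r_0 = 6 (mod 17)
  r_1 = 278 (mod 289)
Final: r = 278 with f(r) ≡ 0 mod 17^2.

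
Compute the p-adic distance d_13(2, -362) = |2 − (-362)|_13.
d_13(2, -362) = 1/13

Step 1 — x − y = 2 − (-362) = 364. Step 2 — v_13(364) = 1 (factor: 364 = (13^1 · 28); the sign does not affect v_p). Step 3 — |x − y|_13 = 13^{-1} = 1/13.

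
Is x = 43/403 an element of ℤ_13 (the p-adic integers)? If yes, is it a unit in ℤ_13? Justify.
x ∉ ℤ_13 (v_13(x) = -1 < 0)

ℤ_13 = {x ∈ ℚ_13 : v_13(x) ≥ 0} and ℤ_13^× = {x ∈ ℤ_13 : v_13(x) = 0}. Here v_13(43/403) = v_13(num) − v_13(den) = -1; compare against these criteria.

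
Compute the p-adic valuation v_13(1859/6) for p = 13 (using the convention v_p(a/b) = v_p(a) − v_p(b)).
v_13(1859/6) = 2

Factor powers of 13 from the numerator and denominator of the reduced fraction: 1859 = 13^2 · 11 and 6 = 13^0 · 6. Apply v_p(a/b) = v_p(a) − v_p(b): v_13(1859/6) = 2 − 0 = 2.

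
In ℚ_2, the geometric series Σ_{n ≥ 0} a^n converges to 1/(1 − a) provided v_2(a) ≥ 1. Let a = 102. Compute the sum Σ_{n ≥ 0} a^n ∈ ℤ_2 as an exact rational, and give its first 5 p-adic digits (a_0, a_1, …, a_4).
Σ a^n = 1/(1 − a) = -1/101;  first 5 digits = (1, 1, 0, 0, 1)

v_2(a) = 1 ≥ 1, so the series converges in ℤ_2 to 1/(1 − a) = 1/(1 − 102) = -1/101. Expand this rational in ℤ_2: compute digits iteratively via d_i = x_i mod 2, x_{i+1} = (x_i − d_i)/2. The first 5 digits are (1, 1, 0, 0, 1).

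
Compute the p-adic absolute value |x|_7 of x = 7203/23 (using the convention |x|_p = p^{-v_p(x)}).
|7203/23|_7 = 1/2401

Step 1 — compute v_7(x) by factoring powers of 7 out of the numerator and denominator: v_7(7203/23) = 4. Step 2 — apply |x|_p = p^{-v_p(x)} = 7^{-4} = 1/2401.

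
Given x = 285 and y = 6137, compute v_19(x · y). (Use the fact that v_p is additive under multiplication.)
v_19(1749045) = 3

v_p(x) = 1 (factor: 285 = 19^1 · 15); v_p(y) = 2 (factor: 6137 = 19^2 · 17). Additivity: v_p(xy) = v_p(x) + v_p(y) = 1 + 2 = 3. (Direct check: xy = 1749045 = 19^3 · (255).)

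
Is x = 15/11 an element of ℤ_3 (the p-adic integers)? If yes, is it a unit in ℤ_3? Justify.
x ∈ ℤ_3 but not a unit; v_3(x) = 1 > 0

ℤ_3 = {x ∈ ℚ_3 : v_3(x) ≥ 0} and ℤ_3^× = {x ∈ ℤ_3 : v_3(x) = 0}. Here v_3(15/11) = v_3(num) − v_3(den) = 1; compare against these criteria.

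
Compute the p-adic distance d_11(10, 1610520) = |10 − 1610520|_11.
d_11(10, 1610520) = 1/161051

Step 1 — x − y = 10 − 1610520 = -1610510. Step 2 — v_11(-1610510) = 5 (factor: -1610510 = −(11^5 · 10); the sign does not affect v_p). Step 3 — |x − y|_11 = 11^{-5} = 1/161051.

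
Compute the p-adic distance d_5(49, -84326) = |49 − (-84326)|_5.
d_5(49, -84326) = 1/3125

Step 1 — x − y = 49 − (-84326) = 84375. Step 2 — v_5(84375) = 5 (factor: 84375 = (5^5 · 27); the sign does not affect v_p). Step 3 — |x − y|_5 = 5^{-5} = 1/3125.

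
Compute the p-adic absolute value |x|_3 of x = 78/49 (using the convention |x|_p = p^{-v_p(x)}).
|78/49|_3 = 1/3

Step 1 — compute v_3(x) by factoring powers of 3 out of the numerator and denominator: v_3(78/49) = 1. Step 2 — apply |x|_p = p^{-v_p(x)} = 3^{-1} = 1/3.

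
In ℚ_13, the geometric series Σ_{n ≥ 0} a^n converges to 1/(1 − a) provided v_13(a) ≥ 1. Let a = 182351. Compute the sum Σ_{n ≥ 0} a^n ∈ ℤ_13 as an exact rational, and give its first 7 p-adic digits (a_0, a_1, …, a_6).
Σ a^n = 1/(1 − a) = -1/182350;  first 7 digits = (1, 0, 0, 5, 6, 0, 12)

v_13(a) = 3 ≥ 1, so the series converges in ℤ_13 to 1/(1 − a) = 1/(1 − 182351) = -1/182350. Expand this rational in ℤ_13: compute digits iteratively via d_i = x_i mod 13, x_{i+1} = (x_i − d_i)/13. The first 7 digits are (1, 0, 0, 5, 6, 0, 12).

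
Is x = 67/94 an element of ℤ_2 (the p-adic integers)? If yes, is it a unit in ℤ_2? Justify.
x ∉ ℤ_2 (v_2(x) = -1 < 0)

ℤ_2 = {x ∈ ℚ_2 : v_2(x) ≥ 0} and ℤ_2^× = {x ∈ ℤ_2 : v_2(x) = 0}. Here v_2(67/94) = v_2(num) − v_2(den) = -1; compare against these criteria.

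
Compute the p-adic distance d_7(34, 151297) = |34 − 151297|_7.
d_7(34, 151297) = 1/16807

Step 1 — x − y = 34 − 151297 = -151263. Step 2 — v_7(-151263) = 5 (factor: -151263 = −(7^5 · 9); the sign does not affect v_p). Step 3 — |x − y|_7 = 7^{-5} = 1/16807.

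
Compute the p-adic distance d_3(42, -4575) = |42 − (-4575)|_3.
d_3(42, -4575) = 1/243

Step 1 — x − y = 42 − (-4575) = 4617. Step 2 — v_3(4617) = 5 (factor: 4617 = (3^5 · 19); the sign does not affect v_p). Step 3 — |x − y|_3 = 3^{-5} = 1/243.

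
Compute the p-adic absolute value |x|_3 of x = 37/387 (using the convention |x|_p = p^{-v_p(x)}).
|37/387|_3 = 9

Step 1 — compute v_3(x) by factoring powers of 3 out of the numerator and denominator: v_3(37/387) = -2. Step 2 — apply |x|_p = p^{-v_p(x)} = 3^{2} = 9.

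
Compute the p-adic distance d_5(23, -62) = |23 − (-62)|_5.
d_5(23, -62) = 1/5

Step 1 — x − y = 23 − (-62) = 85. Step 2 — v_5(85) = 1 (factor: 85 = (5^1 · 17); the sign does not affect v_p). Step 3 — |x − y|_5 = 5^{-1} = 1/5.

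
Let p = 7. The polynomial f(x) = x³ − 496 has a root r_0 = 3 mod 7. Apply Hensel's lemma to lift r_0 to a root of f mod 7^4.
r_3 = 661 (mod 2401)

Hensel: r_{i+1} = r_i − f(r_i)/f′(r_i) mod 7^{i+2}, where f′(x) = 3x². Iterate:
  r_0 = 3 (mod 7)
  r_1 = 24 (mod 49)
  r_2 = 318 (mod 343)
  r_3 = 661 (mod 2401)
Final: r = 661 with f(r) ≡ 0 mod 7^4.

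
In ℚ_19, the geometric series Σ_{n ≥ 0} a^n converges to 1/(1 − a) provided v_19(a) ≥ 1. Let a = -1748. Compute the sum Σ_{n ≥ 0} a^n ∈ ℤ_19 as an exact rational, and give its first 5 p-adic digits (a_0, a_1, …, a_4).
Σ a^n = 1/(1 − a) = 1/1749;  first 5 digits = (1, 3, 4, 16, 8)

v_19(a) = 1 ≥ 1, so the series converges in ℤ_19 to 1/(1 − a) = 1/(1 − (-1748)) = 1/1749. Expand this rational in ℤ_19: compute digits iteratively via d_i = x_i mod 19, x_{i+1} = (x_i − d_i)/19. The first 5 digits are (1, 3, 4, 16, 8).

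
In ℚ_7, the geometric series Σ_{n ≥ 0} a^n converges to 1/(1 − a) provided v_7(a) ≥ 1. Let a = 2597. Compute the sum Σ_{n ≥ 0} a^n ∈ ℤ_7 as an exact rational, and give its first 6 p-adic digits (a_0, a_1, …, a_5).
Σ a^n = 1/(1 − a) = -1/2596;  first 6 digits = (1, 0, 4, 0, 3, 2)

v_7(a) = 2 ≥ 1, so the series converges in ℤ_7 to 1/(1 − a) = 1/(1 − 2597) = -1/2596. Expand this rational in ℤ_7: compute digits iteratively via d_i = x_i mod 7, x_{i+1} = (x_i − d_i)/7. The first 6 digits are (1, 0, 4, 0, 3, 2).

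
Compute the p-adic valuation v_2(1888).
v_2(1888) = 5

v_2(n) is the largest exponent k such that 2^k divides n. Factor out: 1888 = 2^5 · 59. (Sign doesn't affect v_p.) So v_2(1888) = 5.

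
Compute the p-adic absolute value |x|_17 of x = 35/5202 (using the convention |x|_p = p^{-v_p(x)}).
|35/5202|_17 = 289

Step 1 — compute v_17(x) by factoring powers of 17 out of the numerator and denominator: v_17(35/5202) = -2. Step 2 — apply |x|_p = p^{-v_p(x)} = 17^{2} = 289.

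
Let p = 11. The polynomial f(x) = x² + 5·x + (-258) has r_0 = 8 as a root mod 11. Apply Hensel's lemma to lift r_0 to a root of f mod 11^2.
r_1 = 96 (mod 121)

Hensel: r_{i+1} = r_i − f(r_i)·(f′(r_i))^{-1} mod 11^{i+2}, f′(x) = 2x + 5. Iterate:
  r_0 = 8 (mod 11)
  r_1 = 96 (mod 121)
Final: r = 96 satisfies f(r) ≡ 0 mod 11^2.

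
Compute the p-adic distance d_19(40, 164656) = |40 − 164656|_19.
d_19(40, 164656) = 1/6859

Step 1 — x − y = 40 − 164656 = -164616. Step 2 — v_19(-164616) = 3 (factor: -164616 = −(19^3 · 24); the sign does not affect v_p). Step 3 — |x − y|_19 = 19^{-3} = 1/6859.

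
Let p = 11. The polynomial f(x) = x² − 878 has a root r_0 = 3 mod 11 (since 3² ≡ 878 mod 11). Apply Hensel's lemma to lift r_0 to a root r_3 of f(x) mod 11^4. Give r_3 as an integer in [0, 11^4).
r_3 = 12026 (mod 14641)

Hensel's recurrence: r_{i+1} = r_i − f(r_i)·(f′(r_i))^{-1} mod 11^{i+2}, with f′(x) = 2x. Iterate:
  r_0 = 3 (mod 11)
  r_1 = 47 (mod 121)
  r_2 = 47 (mod 1331)
  r_3 = 12026 (mod 14641)
Final: r_3 = 12026, and one checks f(r_3) ≡ 0 mod 11^4.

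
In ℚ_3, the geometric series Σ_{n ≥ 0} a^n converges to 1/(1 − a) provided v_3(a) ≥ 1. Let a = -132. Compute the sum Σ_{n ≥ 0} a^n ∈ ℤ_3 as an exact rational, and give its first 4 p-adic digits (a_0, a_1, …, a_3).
Σ a^n = 1/(1 − a) = 1/133;  first 4 digits = (1, 1, 1, 2)

v_3(a) = 1 ≥ 1, so the series converges in ℤ_3 to 1/(1 − a) = 1/(1 − (-132)) = 1/133. Expand this rational in ℤ_3: compute digits iteratively via d_i = x_i mod 3, x_{i+1} = (x_i − d_i)/3. The first 4 digits are (1, 1, 1, 2).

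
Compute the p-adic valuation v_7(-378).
v_7(-378) = 1

v_7(n) is the largest exponent k such that 7^k divides n. Factor out: -378 = -7^1 · 54. (Sign doesn't affect v_p.) So v_7(-378) = 1.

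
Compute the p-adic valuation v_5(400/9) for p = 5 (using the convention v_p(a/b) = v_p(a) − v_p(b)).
v_5(400/9) = 2

Factor powers of 5 from the numerator and denominator of the reduced fraction: 400 = 5^2 · 16 and 9 = 5^0 · 9. Apply v_p(a/b) = v_p(a) − v_p(b): v_5(400/9) = 2 − 0 = 2.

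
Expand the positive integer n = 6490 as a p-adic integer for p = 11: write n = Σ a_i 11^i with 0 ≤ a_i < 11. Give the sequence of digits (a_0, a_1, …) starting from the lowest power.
(a_0, a_1, …) = (0, 7, 9, 4)

Repeated division by 11 gives the digits low-to-high: 6490 = 7·11^1 + 9·11^2 + 4·11^3. Digit sequence: (0, 7, 9, 4).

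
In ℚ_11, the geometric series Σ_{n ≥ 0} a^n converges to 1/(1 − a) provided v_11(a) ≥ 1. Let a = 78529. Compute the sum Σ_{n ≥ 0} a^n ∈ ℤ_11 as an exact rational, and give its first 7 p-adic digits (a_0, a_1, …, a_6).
Σ a^n = 1/(1 − a) = -1/78528;  first 7 digits = (1, 0, 0, 4, 5, 0, 5)

v_11(a) = 3 ≥ 1, so the series converges in ℤ_11 to 1/(1 − a) = 1/(1 − 78529) = -1/78528. Expand this rational in ℤ_11: compute digits iteratively via d_i = x_i mod 11, x_{i+1} = (x_i − d_i)/11. The first 7 digits are (1, 0, 0, 4, 5, 0, 5).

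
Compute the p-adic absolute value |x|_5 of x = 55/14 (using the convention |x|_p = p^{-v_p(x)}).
|55/14|_5 = 1/5

Step 1 — compute v_5(x) by factoring powers of 5 out of the numerator and denominator: v_5(55/14) = 1. Step 2 — apply |x|_p = p^{-v_p(x)} = 5^{-1} = 1/5.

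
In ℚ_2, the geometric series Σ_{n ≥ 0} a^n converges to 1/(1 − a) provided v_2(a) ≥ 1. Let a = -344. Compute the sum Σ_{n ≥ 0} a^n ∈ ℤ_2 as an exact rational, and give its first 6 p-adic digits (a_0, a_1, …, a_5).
Σ a^n = 1/(1 − a) = 1/345;  first 6 digits = (1, 0, 0, 1, 0, 1)

v_2(a) = 3 ≥ 1, so the series converges in ℤ_2 to 1/(1 − a) = 1/(1 − (-344)) = 1/345. Expand this rational in ℤ_2: compute digits iteratively via d_i = x_i mod 2, x_{i+1} = (x_i − d_i)/2. The first 6 digits are (1, 0, 0, 1, 0, 1).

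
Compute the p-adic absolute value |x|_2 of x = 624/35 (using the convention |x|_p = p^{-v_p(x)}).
|624/35|_2 = 1/16

Step 1 — compute v_2(x) by factoring powers of 2 out of the numerator and denominator: v_2(624/35) = 4. Step 2 — apply |x|_p = p^{-v_p(x)} = 2^{-4} = 1/16.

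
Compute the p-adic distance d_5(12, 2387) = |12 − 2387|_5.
d_5(12, 2387) = 1/125

Step 1 — x − y = 12 − 2387 = -2375. Step 2 — v_5(-2375) = 3 (factor: -2375 = −(5^3 · 19); the sign does not affect v_p). Step 3 — |x − y|_5 = 5^{-3} = 1/125.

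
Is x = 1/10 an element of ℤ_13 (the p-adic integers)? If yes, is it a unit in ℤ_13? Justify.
x ∈ ℤ_13^× (unit); v_13(x) = 0

ℤ_13 = {x ∈ ℚ_13 : v_13(x) ≥ 0} and ℤ_13^× = {x ∈ ℤ_13 : v_13(x) = 0}. Here v_13(1/10) = v_13(num) − v_13(den) = 0; compare against these criteria.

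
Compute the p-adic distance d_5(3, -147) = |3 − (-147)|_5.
d_5(3, -147) = 1/25

Step 1 — x − y = 3 − (-147) = 150. Step 2 — v_5(150) = 2 (factor: 150 = (5^2 · 6); the sign does not affect v_p). Step 3 — |x − y|_5 = 5^{-2} = 1/25.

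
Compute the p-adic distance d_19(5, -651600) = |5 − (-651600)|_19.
d_19(5, -651600) = 1/130321

Step 1 — x − y = 5 − (-651600) = 651605. Step 2 — v_19(651605) = 4 (factor: 651605 = (19^4 · 5); the sign does not affect v_p). Step 3 — |x − y|_19 = 19^{-4} = 1/130321.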